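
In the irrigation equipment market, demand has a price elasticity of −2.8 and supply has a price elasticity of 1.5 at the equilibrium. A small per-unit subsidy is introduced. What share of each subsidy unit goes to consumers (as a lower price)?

Consumer share = 15/43

For a small subsidy around the equilibrium, the benefit split depends on the relative slopes, which at a point are proportional to the elasticities.
Buyer share = εs/(εs + |εd|) = 1.5/(1.5 + 2.8) = 15/43; seller share = |εd|/(εs + |εd|) = 28/43.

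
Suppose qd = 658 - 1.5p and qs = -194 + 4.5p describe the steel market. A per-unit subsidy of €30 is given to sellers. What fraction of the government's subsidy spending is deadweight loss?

DWL / government spending = 27/766

Pre-subsidy: 658 - 1.5p = -194 + 4.5p gives p* = 142, q* = 445.
With the subsidy, sellers receive ps = pb + 30 for each unit, where pb is the price buyers pay.
Supply in terms of pb becomes qs = -194 + 4.5(pb + 30) = -59 + 4.5pb. Setting this equal to demand: 658 - 1.5pb = -59 + 4.5pb, so pb = 119.5.
Sellers receive ps = 119.5 + 30 = 149.5; q' = 658 − 1.5·119.5 = 478.75.
ΔCS = ½(445 + 478.75)(142 − 119.5) = 10392.1875; ΔPS = ½(445 + 478.75)(149.5 − 142) = 3464.0625.
Government spending = 30 × 478.75 = 14362.5.
DWL = ½ × 30 × (478.75 − 445) = 506.25; fraction = 506.25 / 14362.5 = 27/766.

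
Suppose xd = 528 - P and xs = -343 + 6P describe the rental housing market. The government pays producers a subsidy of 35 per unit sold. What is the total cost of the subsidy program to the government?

Pre-subsidy: 528 - P = -343 + 6P gives P* = 871/7, x* = 2825/7.
With the subsidy, sellers receive Ps = Pb + 35 for each unit, where Pb is the price buyers pay.
Supply in terms of Pb becomes xs = -343 + 6(Pb + 35) = -133 + 6Pb. Setting this equal to demand: 528 - Pb = -133 + 6Pb, so Pb = 661/7.
Sellers receive Ps = 661/7 + 35 = 906/7; x' = 528 − 1·(661/7) = 3035/7.
Government outlay = subsidy × quantity = 35 × 3035/7 = 15175.

Government cost = 15175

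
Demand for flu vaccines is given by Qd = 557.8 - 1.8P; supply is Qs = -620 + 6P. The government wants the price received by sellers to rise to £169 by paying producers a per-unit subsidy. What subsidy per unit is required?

At a seller price of 169, quantity supplied is -620 + 6·169 = 394.
Buyers absorb 394 only when they pay Pb with 557.8 − 1.8·Pb = 394, i.e. Pb = 91.
s = Ps − Pb = 169 − 91 = 78.

Required subsidy s = £78 per unit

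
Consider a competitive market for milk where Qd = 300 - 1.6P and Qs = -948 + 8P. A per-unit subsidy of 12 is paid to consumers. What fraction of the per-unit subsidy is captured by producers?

Producer share = 1/6

Pre-subsidy: 300 - 1.6P = -948 + 8P gives P* = 130, Q* = 92.
With the rebate, buyers effectively pay Pb = Ps − 12, where Ps is the price sellers receive.
Demand in terms of Ps becomes Qd = 300 − 1.6(Ps − 12) = 319.2 - 1.6Ps. Setting this equal to supply: 319.2 - 1.6Ps = -948 + 8Ps, so Ps = 132.
Buyers pay Pb = 132 − 12 = 120; Q' = -948 + 8·132 = 108.
Buyers' price falls by P* − Pb = 130 − 120 = 10; sellers' price rises by Ps − P* = 132 − 130 = 2.
So producers capture 2/12 = 1/6 of each unit of subsidy.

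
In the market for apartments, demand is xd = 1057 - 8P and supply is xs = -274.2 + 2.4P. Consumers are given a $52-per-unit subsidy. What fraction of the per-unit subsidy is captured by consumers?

Pre-subsidy: 1057 - 8P = -274.2 + 2.4P gives P* = 128, x* = 33.
With the rebate, buyers effectively pay Pb = Ps − 52, where Ps is the price sellers receive.
Demand in terms of Ps becomes xd = 1057 − 8(Ps − 52) = 1473 - 8Ps. Setting this equal to supply: 1473 - 8Ps = -274.2 + 2.4Ps, so Ps = 168.
Buyers pay Pb = 168 − 52 = 116; x' = -274.2 + 2.4·168 = 129.
Buyers' price falls by P* − Pb = 128 − 116 = 12; sellers' price rises by Ps − P* = 168 − 128 = 40.
So consumers capture 12/52 = 3/13 of each unit of subsidy.

Consumer share = 3/13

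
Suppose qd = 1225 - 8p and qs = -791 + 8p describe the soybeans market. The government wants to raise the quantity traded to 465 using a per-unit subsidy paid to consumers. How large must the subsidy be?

At q = 465, invert demand for the buyer price: pb = (1225 − 465)/8 = 95; invert supply for the seller price: ps = (465 − (-791))/8 = 157.
The subsidy must fill the gap: s = ps − pb = 157 − 95 = 62.

Required subsidy s = 62 per unit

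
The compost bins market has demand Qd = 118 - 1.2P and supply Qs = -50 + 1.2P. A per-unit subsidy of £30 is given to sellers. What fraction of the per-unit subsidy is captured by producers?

Producer share = 0.5

Pre-subsidy: 118 - 1.2P = -50 + 1.2P gives P* = 70, Q* = 34.
With the subsidy, sellers receive Ps = Pb + 30 for each unit, where Pb is the price buyers pay.
Supply in terms of Pb becomes Qs = -50 + 1.2(Pb + 30) = -14 + 1.2Pb. Setting this equal to demand: 118 - 1.2Pb = -14 + 1.2Pb, so Pb = 55.
Sellers receive Ps = 55 + 30 = 85; Q' = 118 − 1.2·55 = 52.
Buyers' price falls by P* − Pb = 70 − 55 = 15; sellers' price rises by Ps − P* = 85 − 70 = 15.
So producers capture 15/30 = 0.5 of each unit of subsidy.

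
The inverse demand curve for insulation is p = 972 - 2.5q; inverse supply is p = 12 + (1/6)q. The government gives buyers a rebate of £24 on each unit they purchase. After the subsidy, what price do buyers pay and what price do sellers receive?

Buyers pay £49.5; sellers receive £73.5

Pre-subsidy: 972 - 2.5q = 12 + (1/6)q gives q* = 360 and p* = 72.
With the rebate, buyers effectively pay pb = ps − 24, where ps is the price sellers receive.
On the curves, pb = 972 - 2.5q and ps = 12 + (1/6)q; the wedge ps − pb = 24 gives 12 + (1/6)q − (972 - 2.5q) = 24, so q' = 369.
Then pb = 972 − 2.5·369 = 49.5 and ps = 12 + (1/6)·369 = 73.5.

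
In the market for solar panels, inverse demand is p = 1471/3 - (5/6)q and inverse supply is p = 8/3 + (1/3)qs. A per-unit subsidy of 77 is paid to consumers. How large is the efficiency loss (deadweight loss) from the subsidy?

Pre-subsidy: 1471/3 - (5/6)q = 8/3 + (1/3)q gives q* = 418 and p* = 142.
With the rebate, buyers effectively pay pb = ps − 77, where ps is the price sellers receive.
On the curves, pb = 1471/3 - (5/6)q and ps = 8/3 + (1/3)q; the wedge ps − pb = 77 gives 8/3 + (1/3)q − (1471/3 - (5/6)q) = 77, so q' = 484.
Then pb = 1471/3 − (5/6)·484 = 87 and ps = 8/3 + (1/3)·484 = 164.
The subsidy expands output by 484 − 418 = 66 past the efficient level; on those units the gap between marginal cost and willingness to pay runs from 0 up to 77.
DWL = ½ × 77 × 66 = 2541.

Deadweight loss = 2541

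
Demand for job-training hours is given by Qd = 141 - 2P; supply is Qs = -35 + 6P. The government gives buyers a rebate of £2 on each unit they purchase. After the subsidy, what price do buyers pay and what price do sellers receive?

Pre-subsidy: 141 - 2P = -35 + 6P gives P* = 22, Q* = 97.
With the rebate, buyers effectively pay Pb = Ps − 2, where Ps is the price sellers receive.
Demand in terms of Ps becomes Qd = 141 − 2(Ps − 2) = 145 - 2Ps. Setting this equal to supply: 145 - 2Ps = -35 + 6Ps, so Ps = 22.5.
Buyers pay Pb = 22.5 − 2 = 20.5; Q' = -35 + 6·22.5 = 100.

Buyers pay £20.5; sellers receive £22.5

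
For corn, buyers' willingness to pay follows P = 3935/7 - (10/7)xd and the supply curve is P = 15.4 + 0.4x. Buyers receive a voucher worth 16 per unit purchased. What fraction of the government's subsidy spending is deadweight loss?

DWL / government spending = 35/2462

Pre-subsidy: 3935/7 - (10/7)x = 15.4 + 0.4x gives x* = 299 and P* = 135.
With the rebate, buyers effectively pay Pb = Ps − 16, where Ps is the price sellers receive.
On the curves, Pb = 3935/7 - (10/7)x and Ps = 15.4 + 0.4x; the wedge Ps − Pb = 16 gives 15.4 + 0.4x − (3935/7 - (10/7)x) = 16, so x' = 307.75.
Then Pb = 3935/7 − (10/7)·307.75 = 122.5 and Ps = 15.4 + 0.4·307.75 = 138.5.
ΔCS = ½(299 + 307.75)(135 − 122.5) = 3792.1875; ΔPS = ½(299 + 307.75)(138.5 − 135) = 1061.8125.
Government spending = 16 × 307.75 = 4924.
DWL = ½ × 16 × (307.75 − 299) = 70; fraction = 70 / 4924 = 35/2462.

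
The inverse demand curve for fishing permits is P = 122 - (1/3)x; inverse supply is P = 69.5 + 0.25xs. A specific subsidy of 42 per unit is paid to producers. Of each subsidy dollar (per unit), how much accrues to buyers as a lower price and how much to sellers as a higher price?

Pre-subsidy: 122 - (1/3)x = 69.5 + 0.25x gives x* = 90 and P* = 92.
With the subsidy, sellers receive Ps = Pb + 42 for each unit, where Pb is the price buyers pay.
On the curves, Pb = 122 - (1/3)x and Ps = 69.5 + 0.25x; the wedge Ps − Pb = 42 gives 69.5 + 0.25x − (122 - (1/3)x) = 42, so x' = 162.
Then Pb = 122 − (1/3)·162 = 68 and Ps = 69.5 + 0.25·162 = 110.
Buyers' price falls by P* − Pb = 92 − 68 = 24; sellers' price rises by Ps − P* = 110 − 92 = 18.

Buyers gain 24 per unit; sellers gain 18 per unit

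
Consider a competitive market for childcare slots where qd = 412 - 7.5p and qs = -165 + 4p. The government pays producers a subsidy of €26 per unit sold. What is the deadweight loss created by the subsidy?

Deadweight loss = 20280/23

Pre-subsidy: 412 - 7.5p = -165 + 4p gives p* = 1154/23, q* = 821/23.
With the subsidy, sellers receive ps = pb + 26 for each unit, where pb is the price buyers pay.
Supply in terms of pb becomes qs = -165 + 4(pb + 26) = -61 + 4pb. Setting this equal to demand: 412 - 7.5pb = -61 + 4pb, so pb = 946/23.
Sellers receive ps = 946/23 + 26 = 1544/23; q' = 412 − 7.5·(946/23) = 2381/23.
The subsidy expands output by 2381/23 − 821/23 = 1560/23 past the efficient level; on those units the gap between marginal cost and willingness to pay runs from 0 up to 26.
DWL = ½ × 26 × 1560/23 = 20280/23.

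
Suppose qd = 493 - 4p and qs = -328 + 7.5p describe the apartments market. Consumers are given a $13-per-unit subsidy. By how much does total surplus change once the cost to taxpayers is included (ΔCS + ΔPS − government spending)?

Net change in total surplus = -5070/23

Pre-subsidy: 493 - 4p = -328 + 7.5p gives p* = 1642/23, q* = 4771/23.
With the rebate, buyers effectively pay pb = ps − 13, where ps is the price sellers receive.
Demand in terms of ps becomes qd = 493 − 4(ps − 13) = 545 - 4ps. Setting this equal to supply: 545 - 4ps = -328 + 7.5ps, so ps = 1746/23.
Buyers pay pb = 1746/23 − 13 = 1447/23; q' = -328 + 7.5·(1746/23) = 5551/23.
ΔCS = ½(4771/23 + 5551/23)(1642/23 − 1447/23) = 1006395/529; ΔPS = ½(4771/23 + 5551/23)(1746/23 − 1642/23) = 536744/529.
Government spending = 13 × 5551/23 = 72163/23.
Net change = 1006395/529 + 536744/529 − 72163/23 = -5070/23. The loss equals the DWL triangle ½·13·780/23.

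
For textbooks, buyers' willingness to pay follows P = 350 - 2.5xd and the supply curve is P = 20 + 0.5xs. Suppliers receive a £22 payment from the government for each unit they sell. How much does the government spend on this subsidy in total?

Government cost = 7744/3

Pre-subsidy: 350 - 2.5x = 20 + 0.5x gives x* = 110 and P* = 75.
With the subsidy, sellers receive Ps = Pb + 22 for each unit, where Pb is the price buyers pay.
On the curves, Pb = 350 - 2.5x and Ps = 20 + 0.5x; the wedge Ps − Pb = 22 gives 20 + 0.5x − (350 - 2.5x) = 22, so x' = 352/3.
Then Pb = 350 − 2.5·(352/3) = 170/3 and Ps = 20 + 0.5·(352/3) = 236/3.
Government outlay = subsidy × quantity = 22 × 352/3 = 7744/3.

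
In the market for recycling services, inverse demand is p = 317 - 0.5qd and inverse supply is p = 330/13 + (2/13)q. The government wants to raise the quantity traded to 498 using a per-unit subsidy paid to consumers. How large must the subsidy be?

At q = 498, from the demand curve buyers pay pb = 317 − 0.5·498 = 68; from the supply curve sellers need ps = 330/13 + (2/13)·498 = 102.
The subsidy must fill the gap: s = ps − pb = 102 − 68 = 34.

Required subsidy s = 34 per unit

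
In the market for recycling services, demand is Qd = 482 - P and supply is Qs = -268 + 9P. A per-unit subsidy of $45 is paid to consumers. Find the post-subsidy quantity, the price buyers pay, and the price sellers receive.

Q' = 447.5; buyers pay $34.5; sellers receive $79.5

Pre-subsidy: 482 - P = -268 + 9P gives P* = 75, Q* = 407.
With the rebate, buyers effectively pay Pb = Ps − 45, where Ps is the price sellers receive.
Demand in terms of Ps becomes Qd = 482 − 1(Ps − 45) = 527 - Ps. Setting this equal to supply: 527 - Ps = -268 + 9Ps, so Ps = 79.5.
Buyers pay Pb = 79.5 − 45 = 34.5; Q' = -268 + 9·79.5 = 447.5.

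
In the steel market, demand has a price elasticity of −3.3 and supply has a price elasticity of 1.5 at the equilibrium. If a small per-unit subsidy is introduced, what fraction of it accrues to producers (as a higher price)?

Producer share = 0.6875

For a small subsidy around the equilibrium, the benefit split depends on the relative slopes, which at a point are proportional to the elasticities.
Buyer share = εs/(εs + |εd|) = 1.5/(1.5 + 3.3) = 0.3125; seller share = |εd|/(εs + |εd|) = 0.6875.
So producers capture 0.6875 of the subsidy.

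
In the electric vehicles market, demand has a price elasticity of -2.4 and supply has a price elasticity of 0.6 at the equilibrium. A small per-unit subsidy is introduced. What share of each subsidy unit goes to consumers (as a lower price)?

For a small subsidy around the equilibrium, the benefit split depends on the relative slopes, which at a point are proportional to the elasticities.
Buyer share = εs/(εs + |εd|) = 0.6/(0.6 + 2.4) = 0.2; seller share = |εd|/(εs + |εd|) = 0.8.

Consumer share = 0.2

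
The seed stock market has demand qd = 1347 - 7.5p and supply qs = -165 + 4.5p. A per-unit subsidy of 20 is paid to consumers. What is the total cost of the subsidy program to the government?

Pre-subsidy: 1347 - 7.5p = -165 + 4.5p gives p* = 126, q* = 402.
With the rebate, buyers effectively pay pb = ps − 20, where ps is the price sellers receive.
Demand in terms of ps becomes qd = 1347 − 7.5(ps − 20) = 1497 - 7.5ps. Setting this equal to supply: 1497 - 7.5ps = -165 + 4.5ps, so ps = 138.5.
Buyers pay pb = 138.5 − 20 = 118.5; q' = -165 + 4.5·138.5 = 458.25.
Government outlay = subsidy × quantity = 20 × 458.25 = 9165.

Government cost = 9165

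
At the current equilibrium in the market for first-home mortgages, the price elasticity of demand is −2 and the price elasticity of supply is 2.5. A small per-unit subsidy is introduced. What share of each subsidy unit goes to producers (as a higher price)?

Producer share = 4/9

For a small subsidy around the equilibrium, the benefit split depends on the relative slopes, which at a point are proportional to the elasticities.
Buyer share = εs/(εs + |εd|) = 2.5/(2.5 + 2) = 5/9; seller share = |εd|/(εs + |εd|) = 4/9.
So producers capture 4/9 of the subsidy.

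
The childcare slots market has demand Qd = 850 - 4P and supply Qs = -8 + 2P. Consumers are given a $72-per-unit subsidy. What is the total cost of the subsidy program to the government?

Pre-subsidy: 850 - 4P = -8 + 2P gives P* = 143, Q* = 278.
With the rebate, buyers effectively pay Pb = Ps − 72, where Ps is the price sellers receive.
Demand in terms of Ps becomes Qd = 850 − 4(Ps − 72) = 1138 - 4Ps. Setting this equal to supply: 1138 - 4Ps = -8 + 2Ps, so Ps = 191.
Buyers pay Pb = 191 − 72 = 119; Q' = -8 + 2·191 = 374.
Government outlay = subsidy × quantity = 72 × 374 = 26928.

Government cost = $26928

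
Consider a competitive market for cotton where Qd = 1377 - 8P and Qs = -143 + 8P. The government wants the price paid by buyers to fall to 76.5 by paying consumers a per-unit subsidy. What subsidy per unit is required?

Required subsidy s = 37 per unit

At a buyer price of 76.5, quantity demanded is 1377 − 8·76.5 = 765.
Sellers supply 765 only when they receive Ps with -143 + 8·Ps = 765, i.e. Ps = 113.5.
s = Ps − Pb = 113.5 − 76.5 = 37.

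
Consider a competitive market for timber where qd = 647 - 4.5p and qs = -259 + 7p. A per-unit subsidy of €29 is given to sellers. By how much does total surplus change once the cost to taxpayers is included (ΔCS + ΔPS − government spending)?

Pre-subsidy: 647 - 4.5p = -259 + 7p gives p* = 1812/23, q* = 6727/23.
With the subsidy, sellers receive ps = pb + 29 for each unit, where pb is the price buyers pay.
Supply in terms of pb becomes qs = -259 + 7(pb + 29) = -56 + 7pb. Setting this equal to demand: 647 - 4.5pb = -56 + 7pb, so pb = 1406/23.
Sellers receive ps = 1406/23 + 29 = 2073/23; q' = 647 − 4.5·(1406/23) = 8554/23.
ΔCS = ½(6727/23 + 8554/23)(1812/23 − 1406/23) = 3102043/529; ΔPS = ½(6727/23 + 8554/23)(2073/23 − 1812/23) = 3988341/1058.
Government spending = 29 × 8554/23 = 248066/23.
Net change = 3102043/529 + 3988341/1058 − 248066/23 = -52983/46. The loss equals the DWL triangle ½·29·1827/23.

Net change in total surplus = -52983/46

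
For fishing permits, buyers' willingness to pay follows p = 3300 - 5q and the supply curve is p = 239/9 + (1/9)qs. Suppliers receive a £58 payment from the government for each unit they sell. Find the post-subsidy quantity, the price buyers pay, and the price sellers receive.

q' = 29983/46; buyers pay 1885/46; sellers receive 4553/46

Pre-subsidy: 3300 - 5q = 239/9 + (1/9)q gives q* = 29461/46 and p* = 4495/46.
With the subsidy, sellers receive ps = pb + 58 for each unit, where pb is the price buyers pay.
On the curves, pb = 3300 - 5q and ps = 239/9 + (1/9)q; the wedge ps − pb = 58 gives 239/9 + (1/9)q − (3300 - 5q) = 58, so q' = 29983/46.
Then pb = 3300 − 5·(29983/46) = 1885/46 and ps = 239/9 + (1/9)·(29983/46) = 4553/46.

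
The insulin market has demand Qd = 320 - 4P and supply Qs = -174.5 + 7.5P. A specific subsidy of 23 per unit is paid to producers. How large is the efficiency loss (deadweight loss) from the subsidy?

Deadweight loss = 690

Pre-subsidy: 320 - 4P = -174.5 + 7.5P gives P* = 43, Q* = 148.
With the subsidy, sellers receive Ps = Pb + 23 for each unit, where Pb is the price buyers pay.
Supply in terms of Pb becomes Qs = -174.5 + 7.5(Pb + 23) = -2 + 7.5Pb. Setting this equal to demand: 320 - 4Pb = -2 + 7.5Pb, so Pb = 28.
Sellers receive Ps = 28 + 23 = 51; Q' = 320 − 4·28 = 208.
The subsidy expands output by 208 − 148 = 60 past the efficient level; on those units the gap between marginal cost and willingness to pay runs from 0 up to 23.
DWL = ½ × 23 × 60 = 690.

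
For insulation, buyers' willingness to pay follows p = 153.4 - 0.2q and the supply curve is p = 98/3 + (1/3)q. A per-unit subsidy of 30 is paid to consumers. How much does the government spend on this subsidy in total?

Pre-subsidy: 153.4 - 0.2q = 98/3 + (1/3)q gives q* = 226.375 and p* = 108.125.
With the rebate, buyers effectively pay pb = ps − 30, where ps is the price sellers receive.
On the curves, pb = 153.4 - 0.2q and ps = 98/3 + (1/3)q; the wedge ps − pb = 30 gives 98/3 + (1/3)q − (153.4 - 0.2q) = 30, so q' = 282.625.
Then pb = 153.4 − 0.2·282.625 = 96.875 and ps = 98/3 + (1/3)·282.625 = 126.875.
Government outlay = subsidy × quantity = 30 × 282.625 = 8478.75.

Government cost = 8478.75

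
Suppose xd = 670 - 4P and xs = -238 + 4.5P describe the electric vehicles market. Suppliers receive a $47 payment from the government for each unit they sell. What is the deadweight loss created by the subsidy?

Pre-subsidy: 670 - 4P = -238 + 4.5P gives P* = 1816/17, x* = 4126/17.
With the subsidy, sellers receive Ps = Pb + 47 for each unit, where Pb is the price buyers pay.
Supply in terms of Pb becomes xs = -238 + 4.5(Pb + 47) = -26.5 + 4.5Pb. Setting this equal to demand: 670 - 4Pb = -26.5 + 4.5Pb, so Pb = 1393/17.
Sellers receive Ps = 1393/17 + 47 = 2192/17; x' = 670 − 4·(1393/17) = 5818/17.
The subsidy expands output by 5818/17 − 4126/17 = 1692/17 past the efficient level; on those units the gap between marginal cost and willingness to pay runs from 0 up to 47.
DWL = ½ × 47 × 1692/17 = 39762/17.

Deadweight loss = 39762/17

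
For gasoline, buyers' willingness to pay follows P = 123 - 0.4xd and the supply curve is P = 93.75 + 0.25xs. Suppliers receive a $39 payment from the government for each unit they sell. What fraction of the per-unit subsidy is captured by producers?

Producer share = 5/13

Pre-subsidy: 123 - 0.4x = 93.75 + 0.25x gives x* = 45 and P* = 105.
With the subsidy, sellers receive Ps = Pb + 39 for each unit, where Pb is the price buyers pay.
On the curves, Pb = 123 - 0.4x and Ps = 93.75 + 0.25x; the wedge Ps − Pb = 39 gives 93.75 + 0.25x − (123 - 0.4x) = 39, so x' = 105.
Then Pb = 123 − 0.4·105 = 81 and Ps = 93.75 + 0.25·105 = 120.
Buyers' price falls by P* − Pb = 105 − 81 = 24; sellers' price rises by Ps − P* = 120 − 105 = 15.
So producers capture 15/39 = 5/13 of each unit of subsidy.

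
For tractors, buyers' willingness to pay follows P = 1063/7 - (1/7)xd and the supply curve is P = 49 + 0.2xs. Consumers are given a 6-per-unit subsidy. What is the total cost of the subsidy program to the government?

Pre-subsidy: 1063/7 - (1/7)x = 49 + 0.2x gives x* = 300 and P* = 109.
With the rebate, buyers effectively pay Pb = Ps − 6, where Ps is the price sellers receive.
On the curves, Pb = 1063/7 - (1/7)x and Ps = 49 + 0.2x; the wedge Ps − Pb = 6 gives 49 + 0.2x − (1063/7 - (1/7)x) = 6, so x' = 317.5.
Then Pb = 1063/7 − (1/7)·317.5 = 106.5 and Ps = 49 + 0.2·317.5 = 112.5.
Government outlay = subsidy × quantity = 6 × 317.5 = 1905.

Government cost = 1905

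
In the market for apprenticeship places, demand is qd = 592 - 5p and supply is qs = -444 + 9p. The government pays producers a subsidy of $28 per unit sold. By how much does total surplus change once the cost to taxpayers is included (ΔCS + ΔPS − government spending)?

Net change in total surplus = -$1260

Pre-subsidy: 592 - 5p = -444 + 9p gives p* = 74, q* = 222.
With the subsidy, sellers receive ps = pb + 28 for each unit, where pb is the price buyers pay.
Supply in terms of pb becomes qs = -444 + 9(pb + 28) = -192 + 9pb. Setting this equal to demand: 592 - 5pb = -192 + 9pb, so pb = 56.
Sellers receive ps = 56 + 28 = 84; q' = 592 − 5·56 = 312.
ΔCS = ½(222 + 312)(74 − 56) = 4806; ΔPS = ½(222 + 312)(84 − 74) = 2670.
Government spending = 28 × 312 = 8736.
Net change = 4806 + 2670 − 8736 = -1260. The loss equals the DWL triangle ½·28·90.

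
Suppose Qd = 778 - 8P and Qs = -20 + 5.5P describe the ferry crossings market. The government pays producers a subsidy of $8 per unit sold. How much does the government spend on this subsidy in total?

Pre-subsidy: 778 - 8P = -20 + 5.5P gives P* = 532/9, Q* = 2746/9.
With the subsidy, sellers receive Ps = Pb + 8 for each unit, where Pb is the price buyers pay.
Supply in terms of Pb becomes Qs = -20 + 5.5(Pb + 8) = 24 + 5.5Pb. Setting this equal to demand: 778 - 8Pb = 24 + 5.5Pb, so Pb = 1508/27.
Sellers receive Ps = 1508/27 + 8 = 1724/27; Q' = 778 − 8·(1508/27) = 8942/27.
Government outlay = subsidy × quantity = 8 × 8942/27 = 71536/27.

Government cost = 71536/27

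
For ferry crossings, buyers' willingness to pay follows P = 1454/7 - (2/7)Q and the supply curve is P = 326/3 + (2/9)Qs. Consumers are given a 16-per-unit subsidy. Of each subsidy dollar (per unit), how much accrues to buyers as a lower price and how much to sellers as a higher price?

Pre-subsidy: 1454/7 - (2/7)Q = 326/3 + (2/9)Q gives Q* = 195 and P* = 152.
With the rebate, buyers effectively pay Pb = Ps − 16, where Ps is the price sellers receive.
On the curves, Pb = 1454/7 - (2/7)Q and Ps = 326/3 + (2/9)Q; the wedge Ps − Pb = 16 gives 326/3 + (2/9)Q − (1454/7 - (2/7)Q) = 16, so Q' = 226.5.
Then Pb = 1454/7 − (2/7)·226.5 = 143 and Ps = 326/3 + (2/9)·226.5 = 159.
Buyers' price falls by P* − Pb = 152 − 143 = 9; sellers' price rises by Ps − P* = 159 − 152 = 7.

Buyers gain 9 per unit; sellers gain 7 per unit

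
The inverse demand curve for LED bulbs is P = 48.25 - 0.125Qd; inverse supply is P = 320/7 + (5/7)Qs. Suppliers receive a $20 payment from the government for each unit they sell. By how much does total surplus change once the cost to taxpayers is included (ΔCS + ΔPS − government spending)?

Net change in total surplus = -11200/47

Pre-subsidy: 48.25 - 0.125Q = 320/7 + (5/7)Q gives Q* = 142/47 and P* = 2250/47.
With the subsidy, sellers receive Ps = Pb + 20 for each unit, where Pb is the price buyers pay.
On the curves, Pb = 48.25 - 0.125Q and Ps = 320/7 + (5/7)Q; the wedge Ps − Pb = 20 gives 320/7 + (5/7)Q − (48.25 - 0.125Q) = 20, so Q' = 1262/47.
Then Pb = 48.25 − 0.125·(1262/47) = 2110/47 and Ps = 320/7 + (5/7)·(1262/47) = 3050/47.
ΔCS = ½(142/47 + 1262/47)(2250/47 − 2110/47) = 98280/2209; ΔPS = ½(142/47 + 1262/47)(3050/47 − 2250/47) = 561600/2209.
Government spending = 20 × 1262/47 = 25240/47.
Net change = 98280/2209 + 561600/2209 − 25240/47 = -11200/47. The loss equals the DWL triangle ½·20·1120/47.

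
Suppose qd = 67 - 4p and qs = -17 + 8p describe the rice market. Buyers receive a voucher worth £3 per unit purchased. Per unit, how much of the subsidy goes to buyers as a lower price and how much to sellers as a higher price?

Buyers gain £2 per unit; sellers gain £1 per unit

Pre-subsidy: 67 - 4p = -17 + 8p gives p* = 7, q* = 39.
With the rebate, buyers effectively pay pb = ps − 3, where ps is the price sellers receive.
Demand in terms of ps becomes qd = 67 − 4(ps − 3) = 79 - 4ps. Setting this equal to supply: 79 - 4ps = -17 + 8ps, so ps = 8.
Buyers pay pb = 8 − 3 = 5; q' = -17 + 8·8 = 47.
Buyers' price falls by p* − pb = 7 − 5 = 2; sellers' price rises by ps − p* = 8 − 7 = 1.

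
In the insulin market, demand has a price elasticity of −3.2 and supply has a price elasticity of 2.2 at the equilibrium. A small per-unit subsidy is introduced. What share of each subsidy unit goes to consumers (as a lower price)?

For a small subsidy around the equilibrium, the benefit split depends on the relative slopes, which at a point are proportional to the elasticities.
Buyer share = εs/(εs + |εd|) = 2.2/(2.2 + 3.2) = 11/27; seller share = |εd|/(εs + |εd|) = 16/27.

Consumer share = 11/27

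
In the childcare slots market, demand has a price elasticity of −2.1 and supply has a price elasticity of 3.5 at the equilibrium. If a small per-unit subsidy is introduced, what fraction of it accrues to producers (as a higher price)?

Producer share = 0.375

For a small subsidy around the equilibrium, the benefit split depends on the relative slopes, which at a point are proportional to the elasticities.
Buyer share = εs/(εs + |εd|) = 3.5/(3.5 + 2.1) = 0.625; seller share = |εd|/(εs + |εd|) = 0.375.
So producers capture 0.375 of the subsidy.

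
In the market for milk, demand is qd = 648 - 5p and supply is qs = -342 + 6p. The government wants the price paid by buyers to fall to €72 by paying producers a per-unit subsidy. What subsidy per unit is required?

Required subsidy s = €33 per unit

At a buyer price of 72, quantity demanded is 648 − 5·72 = 288.
Sellers supply 288 only when they receive ps with -342 + 6·ps = 288, i.e. ps = 105.
s = ps − pb = 105 − 72 = 33.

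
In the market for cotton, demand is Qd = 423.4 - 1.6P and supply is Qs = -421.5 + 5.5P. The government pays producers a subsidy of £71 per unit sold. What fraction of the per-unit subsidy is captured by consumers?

Pre-subsidy: 423.4 - 1.6P = -421.5 + 5.5P gives P* = 119, Q* = 233.
With the subsidy, sellers receive Ps = Pb + 71 for each unit, where Pb is the price buyers pay.
Supply in terms of Pb becomes Qs = -421.5 + 5.5(Pb + 71) = -31 + 5.5Pb. Setting this equal to demand: 423.4 - 1.6Pb = -31 + 5.5Pb, so Pb = 64.
Sellers receive Ps = 64 + 71 = 135; Q' = 423.4 − 1.6·64 = 321.
Buyers' price falls by P* − Pb = 119 − 64 = 55; sellers' price rises by Ps − P* = 135 − 119 = 16.
So consumers capture 55/71 = 55/71 of each unit of subsidy.

Consumer share = 55/71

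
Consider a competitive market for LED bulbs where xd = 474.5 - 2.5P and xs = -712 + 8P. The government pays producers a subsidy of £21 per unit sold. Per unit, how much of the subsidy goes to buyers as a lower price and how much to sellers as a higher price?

Pre-subsidy: 474.5 - 2.5P = -712 + 8P gives P* = 113, x* = 192.
With the subsidy, sellers receive Ps = Pb + 21 for each unit, where Pb is the price buyers pay.
Supply in terms of Pb becomes xs = -712 + 8(Pb + 21) = -544 + 8Pb. Setting this equal to demand: 474.5 - 2.5Pb = -544 + 8Pb, so Pb = 97.
Sellers receive Ps = 97 + 21 = 118; x' = 474.5 − 2.5·97 = 232.
Buyers' price falls by P* − Pb = 113 − 97 = 16; sellers' price rises by Ps − P* = 118 − 113 = 5.

Buyers gain £16 per unit; sellers gain £5 per unit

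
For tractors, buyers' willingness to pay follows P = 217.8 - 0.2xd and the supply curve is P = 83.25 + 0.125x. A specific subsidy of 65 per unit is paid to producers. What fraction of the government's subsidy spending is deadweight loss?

DWL / government spending = 50/307

Pre-subsidy: 217.8 - 0.2x = 83.25 + 0.125x gives x* = 414 and P* = 135.
With the subsidy, sellers receive Ps = Pb + 65 for each unit, where Pb is the price buyers pay.
On the curves, Pb = 217.8 - 0.2x and Ps = 83.25 + 0.125x; the wedge Ps − Pb = 65 gives 83.25 + 0.125x − (217.8 - 0.2x) = 65, so x' = 614.
Then Pb = 217.8 − 0.2·614 = 95 and Ps = 83.25 + 0.125·614 = 160.
ΔCS = ½(414 + 614)(135 − 95) = 20560; ΔPS = ½(414 + 614)(160 − 135) = 12850.
Government spending = 65 × 614 = 39910.
DWL = ½ × 65 × (614 − 414) = 6500; fraction = 6500 / 39910 = 50/307.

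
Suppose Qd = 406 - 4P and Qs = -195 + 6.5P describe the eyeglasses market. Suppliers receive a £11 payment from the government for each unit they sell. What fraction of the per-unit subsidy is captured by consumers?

Pre-subsidy: 406 - 4P = -195 + 6.5P gives P* = 1202/21, Q* = 3718/21.
With the subsidy, sellers receive Ps = Pb + 11 for each unit, where Pb is the price buyers pay.
Supply in terms of Pb becomes Qs = -195 + 6.5(Pb + 11) = -123.5 + 6.5Pb. Setting this equal to demand: 406 - 4Pb = -123.5 + 6.5Pb, so Pb = 353/7.
Sellers receive Ps = 353/7 + 11 = 430/7; Q' = 406 − 4·(353/7) = 1430/7.
Buyers' price falls by P* − Pb = 1202/21 − 353/7 = 143/21; sellers' price rises by Ps − P* = 430/7 − 1202/21 = 88/21.
So consumers capture (143/21)/11 = 13/21 of each unit of subsidy.

Consumer share = 13/21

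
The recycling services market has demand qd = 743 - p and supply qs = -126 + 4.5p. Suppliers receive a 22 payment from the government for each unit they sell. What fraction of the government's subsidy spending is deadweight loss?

Pre-subsidy: 743 - p = -126 + 4.5p gives p* = 158, q* = 585.
With the subsidy, sellers receive ps = pb + 22 for each unit, where pb is the price buyers pay.
Supply in terms of pb becomes qs = -126 + 4.5(pb + 22) = -27 + 4.5pb. Setting this equal to demand: 743 - pb = -27 + 4.5pb, so pb = 140.
Sellers receive ps = 140 + 22 = 162; q' = 743 − 1·140 = 603.
ΔCS = ½(585 + 603)(158 − 140) = 10692; ΔPS = ½(585 + 603)(162 − 158) = 2376.
Government spending = 22 × 603 = 13266.
DWL = ½ × 22 × (603 − 585) = 198; fraction = 198 / 13266 = 1/67.

DWL / government spending = 1/67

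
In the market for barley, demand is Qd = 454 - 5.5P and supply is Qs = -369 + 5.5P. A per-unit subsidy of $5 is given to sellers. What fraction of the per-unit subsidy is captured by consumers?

Consumer share = 0.5

Pre-subsidy: 454 - 5.5P = -369 + 5.5P gives P* = 823/11, Q* = 42.5.
With the subsidy, sellers receive Ps = Pb + 5 for each unit, where Pb is the price buyers pay.
Supply in terms of Pb becomes Qs = -369 + 5.5(Pb + 5) = -341.5 + 5.5Pb. Setting this equal to demand: 454 - 5.5Pb = -341.5 + 5.5Pb, so Pb = 1591/22.
Sellers receive Ps = 1591/22 + 5 = 1701/22; Q' = 454 − 5.5·(1591/22) = 56.25.
Buyers' price falls by P* − Pb = 823/11 − 1591/22 = 2.5; sellers' price rises by Ps − P* = 1701/22 − 823/11 = 2.5.
So consumers capture 2.5/5 = 0.5 of each unit of subsidy.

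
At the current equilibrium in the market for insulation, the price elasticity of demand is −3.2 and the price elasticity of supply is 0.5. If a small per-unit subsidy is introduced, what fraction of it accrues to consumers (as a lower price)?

Consumer share = 5/37

For a small subsidy around the equilibrium, the benefit split depends on the relative slopes, which at a point are proportional to the elasticities.
Buyer share = εs/(εs + |εd|) = 0.5/(0.5 + 3.2) = 5/37; seller share = |εd|/(εs + |εd|) = 32/37.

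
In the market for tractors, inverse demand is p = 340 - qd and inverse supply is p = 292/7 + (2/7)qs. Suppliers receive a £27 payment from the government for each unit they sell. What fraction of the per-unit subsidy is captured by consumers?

Pre-subsidy: 340 - q = 292/7 + (2/7)q gives q* = 232 and p* = 108.
With the subsidy, sellers receive ps = pb + 27 for each unit, where pb is the price buyers pay.
On the curves, pb = 340 - q and ps = 292/7 + (2/7)q; the wedge ps − pb = 27 gives 292/7 + (2/7)q − (340 - q) = 27, so q' = 253.
Then pb = 340 − 1·253 = 87 and ps = 292/7 + (2/7)·253 = 114.
Buyers' price falls by p* − pb = 108 − 87 = 21; sellers' price rises by ps − p* = 114 − 108 = 6.
So consumers capture 21/27 = 7/9 of each unit of subsidy.

Consumer share = 7/9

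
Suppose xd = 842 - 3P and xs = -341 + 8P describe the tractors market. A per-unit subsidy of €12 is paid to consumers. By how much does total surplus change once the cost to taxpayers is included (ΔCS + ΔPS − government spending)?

Pre-subsidy: 842 - 3P = -341 + 8P gives P* = 1183/11, x* = 5713/11.
With the rebate, buyers effectively pay Pb = Ps − 12, where Ps is the price sellers receive.
Demand in terms of Ps becomes xd = 842 − 3(Ps − 12) = 878 - 3Ps. Setting this equal to supply: 878 - 3Ps = -341 + 8Ps, so Ps = 1219/11.
Buyers pay Pb = 1219/11 − 12 = 1087/11; x' = -341 + 8·(1219/11) = 6001/11.
ΔCS = ½(5713/11 + 6001/11)(1183/11 − 1087/11) = 562272/121; ΔPS = ½(5713/11 + 6001/11)(1219/11 − 1183/11) = 210852/121.
Government spending = 12 × 6001/11 = 72012/11.
Net change = 562272/121 + 210852/121 − 72012/11 = -1728/11. The loss equals the DWL triangle ½·12·288/11.

Net change in total surplus = -1728/11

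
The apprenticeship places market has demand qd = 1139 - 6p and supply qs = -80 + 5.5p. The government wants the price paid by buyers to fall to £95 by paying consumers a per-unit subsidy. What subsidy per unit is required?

Required subsidy s = £23 per unit

At a buyer price of 95, quantity demanded is 1139 − 6·95 = 569.
Sellers supply 569 only when they receive ps with -80 + 5.5·ps = 569, i.e. ps = 118.
s = ps − pb = 118 − 95 = 23.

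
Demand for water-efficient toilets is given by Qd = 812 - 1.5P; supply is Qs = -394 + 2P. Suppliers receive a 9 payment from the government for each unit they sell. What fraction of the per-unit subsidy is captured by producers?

Pre-subsidy: 812 - 1.5P = -394 + 2P gives P* = 2412/7, Q* = 2066/7.
With the subsidy, sellers receive Ps = Pb + 9 for each unit, where Pb is the price buyers pay.
Supply in terms of Pb becomes Qs = -394 + 2(Pb + 9) = -376 + 2Pb. Setting this equal to demand: 812 - 1.5Pb = -376 + 2Pb, so Pb = 2376/7.
Sellers receive Ps = 2376/7 + 9 = 2439/7; Q' = 812 − 1.5·(2376/7) = 2120/7.
Buyers' price falls by P* − Pb = 2412/7 − 2376/7 = 36/7; sellers' price rises by Ps − P* = 2439/7 − 2412/7 = 27/7.
So producers capture (27/7)/9 = 3/7 of each unit of subsidy.

Producer share = 3/7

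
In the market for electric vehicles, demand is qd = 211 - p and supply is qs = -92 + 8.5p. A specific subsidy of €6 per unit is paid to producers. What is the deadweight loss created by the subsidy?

Pre-subsidy: 211 - p = -92 + 8.5p gives p* = 606/19, q* = 3403/19.
With the subsidy, sellers receive ps = pb + 6 for each unit, where pb is the price buyers pay.
Supply in terms of pb becomes qs = -92 + 8.5(pb + 6) = -41 + 8.5pb. Setting this equal to demand: 211 - pb = -41 + 8.5pb, so pb = 504/19.
Sellers receive ps = 504/19 + 6 = 618/19; q' = 211 − 1·(504/19) = 3505/19.
The subsidy expands output by 3505/19 − 3403/19 = 102/19 past the efficient level; on those units the gap between marginal cost and willingness to pay runs from 0 up to 6.
DWL = ½ × 6 × 102/19 = 306/19.

Deadweight loss = 306/19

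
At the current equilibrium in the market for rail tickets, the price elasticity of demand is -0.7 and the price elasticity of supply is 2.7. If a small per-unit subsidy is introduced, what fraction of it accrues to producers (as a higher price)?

For a small subsidy around the equilibrium, the benefit split depends on the relative slopes, which at a point are proportional to the elasticities.
Buyer share = εs/(εs + |εd|) = 2.7/(2.7 + 0.7) = 27/34; seller share = |εd|/(εs + |εd|) = 7/34.
So producers capture 7/34 of the subsidy.

Producer share = 7/34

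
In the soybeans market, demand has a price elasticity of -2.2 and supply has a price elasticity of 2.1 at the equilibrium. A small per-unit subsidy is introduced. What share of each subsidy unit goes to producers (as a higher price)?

Producer share = 22/43

For a small subsidy around the equilibrium, the benefit split depends on the relative slopes, which at a point are proportional to the elasticities.
Buyer share = εs/(εs + |εd|) = 2.1/(2.1 + 2.2) = 21/43; seller share = |εd|/(εs + |εd|) = 22/43.
So producers capture 22/43 of the subsidy.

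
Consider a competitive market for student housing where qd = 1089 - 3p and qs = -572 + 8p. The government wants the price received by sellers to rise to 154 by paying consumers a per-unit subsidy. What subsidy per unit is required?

At a seller price of 154, quantity supplied is -572 + 8·154 = 660.
Buyers absorb 660 only when they pay pb with 1089 − 3·pb = 660, i.e. pb = 143.
s = ps − pb = 154 − 143 = 11.

Required subsidy s = 11 per unit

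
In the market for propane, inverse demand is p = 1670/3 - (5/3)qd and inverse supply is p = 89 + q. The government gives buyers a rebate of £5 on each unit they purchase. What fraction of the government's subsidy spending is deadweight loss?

DWL / government spending = 15/2836

Pre-subsidy: 1670/3 - (5/3)q = 89 + q gives q* = 175.375 and p* = 264.375.
With the rebate, buyers effectively pay pb = ps − 5, where ps is the price sellers receive.
On the curves, pb = 1670/3 - (5/3)q and ps = 89 + q; the wedge ps − pb = 5 gives 89 + q − (1670/3 - (5/3)q) = 5, so q' = 177.25.
Then pb = 1670/3 − (5/3)·177.25 = 261.25 and ps = 89 + 1·177.25 = 266.25.
ΔCS = ½(175.375 + 177.25)(264.375 − 261.25) = 550.9765625; ΔPS = ½(175.375 + 177.25)(266.25 − 264.375) = 330.5859375.
Government spending = 5 × 177.25 = 886.25.
DWL = ½ × 5 × (177.25 − 175.375) = 4.6875; fraction = 4.6875 / 886.25 = 15/2836.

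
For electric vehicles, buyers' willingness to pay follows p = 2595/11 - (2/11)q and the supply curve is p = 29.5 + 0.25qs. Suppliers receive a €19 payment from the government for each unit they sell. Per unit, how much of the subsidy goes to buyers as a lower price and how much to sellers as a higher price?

Buyers gain €8 per unit; sellers gain €11 per unit

Pre-subsidy: 2595/11 - (2/11)q = 29.5 + 0.25q gives q* = 478 and p* = 149.
With the subsidy, sellers receive ps = pb + 19 for each unit, where pb is the price buyers pay.
On the curves, pb = 2595/11 - (2/11)q and ps = 29.5 + 0.25q; the wedge ps − pb = 19 gives 29.5 + 0.25q − (2595/11 - (2/11)q) = 19, so q' = 522.
Then pb = 2595/11 − (2/11)·522 = 141 and ps = 29.5 + 0.25·522 = 160.
Buyers' price falls by p* − pb = 149 − 141 = 8; sellers' price rises by ps − p* = 160 − 149 = 11.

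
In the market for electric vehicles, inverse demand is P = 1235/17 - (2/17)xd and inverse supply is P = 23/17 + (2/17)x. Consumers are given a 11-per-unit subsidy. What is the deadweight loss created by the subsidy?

Deadweight loss = 257.125

Pre-subsidy: 1235/17 - (2/17)x = 23/17 + (2/17)x gives x* = 303 and P* = 37.
With the rebate, buyers effectively pay Pb = Ps − 11, where Ps is the price sellers receive.
On the curves, Pb = 1235/17 - (2/17)x and Ps = 23/17 + (2/17)x; the wedge Ps − Pb = 11 gives 23/17 + (2/17)x − (1235/17 - (2/17)x) = 11, so x' = 349.75.
Then Pb = 1235/17 − (2/17)·349.75 = 31.5 and Ps = 23/17 + (2/17)·349.75 = 42.5.
The subsidy expands output by 349.75 − 303 = 46.75 past the efficient level; on those units the gap between marginal cost and willingness to pay runs from 0 up to 11.
DWL = ½ × 11 × 46.75 = 257.125.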